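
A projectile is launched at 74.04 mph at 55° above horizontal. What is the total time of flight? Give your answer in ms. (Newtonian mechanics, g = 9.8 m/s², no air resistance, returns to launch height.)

v₀ = 74.04 mph × 0.44704 = 33.0988 m/s
T = 2 × v₀ × sin(θ) / g = 2 × 33.0988 × sin(55°) / 9.8 = 2 × 33.0988 × 0.819152 / 9.8 = 5.53325 s
T = 5.53325 s / 0.001 = 5533 ms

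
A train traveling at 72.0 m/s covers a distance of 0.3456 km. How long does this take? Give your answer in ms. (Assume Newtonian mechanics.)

d = 0.3456 km × 1000.0 = 345.6 m
t = d / v = 345.6 / 72.0 = 4.8 s
t = 4.8 s / 0.001 = 4800 ms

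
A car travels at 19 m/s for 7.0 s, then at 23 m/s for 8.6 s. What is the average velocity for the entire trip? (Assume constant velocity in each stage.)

d₁ = v₁t₁ = 19 × 7.0 = 133.0 m
d₂ = v₂t₂ = 23 × 8.6 = 197.8 m
d_total = 330.8 m, t_total = 15.6 s
v_avg = d_total/t_total = 330.8/15.6 = 21.21 m/s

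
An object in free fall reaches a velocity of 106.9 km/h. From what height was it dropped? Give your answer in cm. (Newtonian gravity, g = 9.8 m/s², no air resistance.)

v = 106.9 km/h × 0.2777777777777778 = 29.6944 m/s
h = v² / (2g) = 29.6944² / (2 × 9.8) = 44.9876 m
h = 44.9876 m / 0.01 = 4499 cm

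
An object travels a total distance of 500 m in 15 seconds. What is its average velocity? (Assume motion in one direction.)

v_avg = Δd / Δt = 500 / 15 = 33.33 m/s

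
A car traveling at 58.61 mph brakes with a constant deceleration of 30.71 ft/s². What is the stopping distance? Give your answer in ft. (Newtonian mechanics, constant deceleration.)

v₀ = 58.61 mph × 0.44704 = 26.201 m/s
a = 30.71 ft/s² × 0.3048 = 9.36041 m/s²
d = v₀² / (2a) = 26.201² / (2 × 9.36041) = 686.492 / 18.7208 = 36.67 m
d = 36.67 m / 0.3048 = 120.3 ft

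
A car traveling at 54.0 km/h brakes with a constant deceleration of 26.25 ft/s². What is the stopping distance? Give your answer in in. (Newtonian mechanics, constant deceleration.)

v₀ = 54.0 km/h × 0.2777777777777778 = 15.0 m/s
a = 26.25 ft/s² × 0.3048 = 8.001 m/s²
d = v₀² / (2a) = 15.0² / (2 × 8.001) = 225.0 / 16.002 = 14.0607 m
d = 14.0607 m / 0.0254 = 553.6 in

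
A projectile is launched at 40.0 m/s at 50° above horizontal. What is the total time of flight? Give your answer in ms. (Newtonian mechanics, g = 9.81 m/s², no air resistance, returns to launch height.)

T = 2 × v₀ × sin(θ) / g = 2 × 40.0 × sin(50°) / 9.81 = 2 × 40.0 × 0.766044 / 9.81 = 6.24705 s
T = 6.24705 s / 0.001 = 6247 ms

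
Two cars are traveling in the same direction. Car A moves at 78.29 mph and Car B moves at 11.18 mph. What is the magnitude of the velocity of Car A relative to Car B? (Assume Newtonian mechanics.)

v_rel = |v_A - v_B| = |78.29 - 11.18| = 67.11 mph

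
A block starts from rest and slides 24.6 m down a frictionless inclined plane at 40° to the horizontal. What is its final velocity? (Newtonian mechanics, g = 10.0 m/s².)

a = g sin(θ) = 10.0 × sin(40°) = 6.4279 m/s²
v = √(2ad) = √(2 × 6.4279 × 24.6) = 17.78 m/s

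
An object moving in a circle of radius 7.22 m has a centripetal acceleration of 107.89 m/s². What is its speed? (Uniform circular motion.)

v = √(a_c × r) = √(107.89 × 7.22) = 27.91 m/s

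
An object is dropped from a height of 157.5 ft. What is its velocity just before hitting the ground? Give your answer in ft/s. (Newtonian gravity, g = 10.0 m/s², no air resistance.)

h = 157.5 ft × 0.3048 = 48.006 m
v = √(2gh) = √(2 × 10.0 × 48.006) = 30.9858 m/s
v = 30.9858 m/s / 0.3048 = 101.7 ft/s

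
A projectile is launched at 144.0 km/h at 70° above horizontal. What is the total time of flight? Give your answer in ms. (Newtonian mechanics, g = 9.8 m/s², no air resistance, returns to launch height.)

v₀ = 144.0 km/h × 0.2777777777777778 = 40.0 m/s
T = 2 × v₀ × sin(θ) / g = 2 × 40.0 × sin(70°) / 9.8 = 2 × 40.0 × 0.939693 / 9.8 = 7.67096 s
T = 7.67096 s / 0.001 = 7671 ms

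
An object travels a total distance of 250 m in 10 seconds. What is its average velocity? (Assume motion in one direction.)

v_avg = Δd / Δt = 250 / 10 = 25.0 m/s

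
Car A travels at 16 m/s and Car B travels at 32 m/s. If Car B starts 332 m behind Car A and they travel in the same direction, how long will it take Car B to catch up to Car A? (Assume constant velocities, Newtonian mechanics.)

Relative speed: v_rel = 32 - 16 = 16 m/s
Time to catch: t = d₀/v_rel = 332/16 = 20.75 s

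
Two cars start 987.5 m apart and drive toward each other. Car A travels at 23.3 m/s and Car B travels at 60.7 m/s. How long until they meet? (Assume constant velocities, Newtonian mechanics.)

Combined speed: v_combined = 23.3 + 60.7 = 84.0 m/s
Time to meet: t = d/v_combined = 987.5/84.0 = 11.76 s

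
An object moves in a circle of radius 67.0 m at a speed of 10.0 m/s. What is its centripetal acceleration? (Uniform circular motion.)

a_c = v²/r = 10.0²/67.0 = 100.0/67.0 = 1.49 m/s²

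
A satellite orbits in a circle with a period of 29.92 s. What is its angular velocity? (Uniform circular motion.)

ω = 2π/T = 2π/29.92 = 0.21 rad/s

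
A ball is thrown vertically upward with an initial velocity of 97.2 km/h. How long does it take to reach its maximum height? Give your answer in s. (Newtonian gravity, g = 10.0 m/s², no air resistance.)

v₀ = 97.2 km/h × 0.2777777777777778 = 27.0 m/s
t_up = v₀ / g = 27.0 / 10.0 = 2.7 s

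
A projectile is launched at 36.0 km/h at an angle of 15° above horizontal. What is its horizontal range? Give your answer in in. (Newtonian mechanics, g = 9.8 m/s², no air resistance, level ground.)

v₀ = 36.0 km/h × 0.2777777777777778 = 10.0 m/s
R = v₀² × sin(2θ) / g = 10.0² × sin(2 × 15°) / 9.8 = 100.0 × 0.5 / 9.8 = 5.10204 m
R = 5.10204 m / 0.0254 = 200.9 in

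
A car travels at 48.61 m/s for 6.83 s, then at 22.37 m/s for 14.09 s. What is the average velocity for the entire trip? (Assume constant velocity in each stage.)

d₁ = v₁t₁ = 48.61 × 6.83 = 332.0063 m
d₂ = v₂t₂ = 22.37 × 14.09 = 315.1933 m
d_total = 647.1996 m, t_total = 20.92 s
v_avg = d_total/t_total = 647.1996/20.92 = 30.94 m/s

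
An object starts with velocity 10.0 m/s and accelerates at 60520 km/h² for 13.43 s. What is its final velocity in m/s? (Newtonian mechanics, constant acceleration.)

a = 60520 km/h² × 7.716049382716049e-05 = 4.66975 m/s²
v = v₀ + a × t = 10.0 + 4.66975 × 13.43 = 72.71 m/s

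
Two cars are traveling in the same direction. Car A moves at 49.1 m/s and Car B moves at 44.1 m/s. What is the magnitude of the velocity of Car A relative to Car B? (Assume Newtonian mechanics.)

v_rel = |v_A - v_B| = |49.1 - 44.1| = 5.0 m/s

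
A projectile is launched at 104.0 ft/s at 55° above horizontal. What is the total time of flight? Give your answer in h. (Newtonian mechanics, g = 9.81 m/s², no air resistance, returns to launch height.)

v₀ = 104.0 ft/s × 0.3048 = 31.6992 m/s
T = 2 × v₀ × sin(θ) / g = 2 × 31.6992 × sin(55°) / 9.81 = 2 × 31.6992 × 0.819152 / 9.81 = 5.29388 s
T = 5.29388 s / 3600.0 = 0.001471 h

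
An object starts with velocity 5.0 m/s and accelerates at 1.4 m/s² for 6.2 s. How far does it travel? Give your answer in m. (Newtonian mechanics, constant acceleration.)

d = v₀ × t + ½ × a × t² = 5.0 × 6.2 + 0.5 × 1.4 × 6.2² = 57.91 m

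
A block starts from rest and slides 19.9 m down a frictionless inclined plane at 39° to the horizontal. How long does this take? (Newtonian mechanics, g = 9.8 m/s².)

a = g sin(θ) = 9.8 × sin(39°) = 6.1673 m/s²
t = √(2d/a) = √(2 × 19.9 / 6.1673) = 2.54 s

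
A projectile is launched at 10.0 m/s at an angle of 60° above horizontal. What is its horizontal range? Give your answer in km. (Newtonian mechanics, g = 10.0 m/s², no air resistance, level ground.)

R = v₀² × sin(2θ) / g = 10.0² × sin(2 × 60°) / 10.0 = 100.0 × 0.866025 / 10.0 = 8.66025 m
R = 8.66025 m / 1000.0 = 0.00866 km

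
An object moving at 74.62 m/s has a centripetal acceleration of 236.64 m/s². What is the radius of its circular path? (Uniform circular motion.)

r = v²/a_c = 74.62²/236.64 = 23.53 m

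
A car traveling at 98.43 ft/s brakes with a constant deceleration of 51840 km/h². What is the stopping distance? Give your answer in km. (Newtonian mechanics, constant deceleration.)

v₀ = 98.43 ft/s × 0.3048 = 30.0015 m/s
a = 51840 km/h² × 7.716049382716049e-05 = 4.0 m/s²
d = v₀² / (2a) = 30.0015² / (2 × 4.0) = 900.09 / 8.0 = 112.511 m
d = 112.511 m / 1000.0 = 0.1125 km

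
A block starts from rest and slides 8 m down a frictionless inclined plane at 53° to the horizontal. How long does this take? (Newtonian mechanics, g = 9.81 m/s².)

a = g sin(θ) = 9.81 × sin(53°) = 7.8346 m/s²
t = √(2d/a) = √(2 × 8 / 7.8346) = 1.43 s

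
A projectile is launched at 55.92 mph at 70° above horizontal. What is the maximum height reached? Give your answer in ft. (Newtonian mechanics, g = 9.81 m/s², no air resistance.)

v₀ = 55.92 mph × 0.44704 = 24.9985 m/s
H = v₀² × sin²(θ) / (2g) = 24.9985² × sin(70°)² / (2 × 9.81) = 624.925 × 0.883022 / 19.62 = 28.1255 m
H = 28.1255 m / 0.3048 = 92.28 ft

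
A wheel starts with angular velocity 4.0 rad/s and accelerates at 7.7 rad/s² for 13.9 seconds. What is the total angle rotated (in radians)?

θ = ω₀t + ½αt² = 4.0×13.9 + ½×7.7×13.9² = 799.46 rad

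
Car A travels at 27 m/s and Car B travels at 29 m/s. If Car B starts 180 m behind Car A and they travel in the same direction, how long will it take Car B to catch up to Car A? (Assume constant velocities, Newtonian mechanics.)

Relative speed: v_rel = 29 - 27 = 2 m/s
Time to catch: t = d₀/v_rel = 180/2 = 90.0 s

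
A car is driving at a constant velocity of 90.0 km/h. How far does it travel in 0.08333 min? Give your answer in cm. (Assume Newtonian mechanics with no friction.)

v = 90.0 km/h × 0.2777777777777778 = 25.0 m/s
t = 0.08333 min × 60.0 = 4.9998 s
d = v × t = 25.0 × 4.9998 = 124.995 m
d = 124.995 m / 0.01 = 12500 cm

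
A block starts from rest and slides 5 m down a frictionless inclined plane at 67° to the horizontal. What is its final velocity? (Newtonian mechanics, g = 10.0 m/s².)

a = g sin(θ) = 10.0 × sin(67°) = 9.205 m/s²
v = √(2ad) = √(2 × 9.205 × 5) = 9.59 m/s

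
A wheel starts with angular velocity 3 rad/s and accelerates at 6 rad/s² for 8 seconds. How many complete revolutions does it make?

θ = ω₀t + ½αt² = 3×8 + ½×6×8² = 216.0 rad
Total revolutions = θ/(2π) = 216.0/(2π) = 34.38
Complete revolutions = ⌊34.38⌋ = 34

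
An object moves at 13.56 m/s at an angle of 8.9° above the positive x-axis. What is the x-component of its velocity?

vₓ = v cos(θ) = 13.56 × cos(8.9°) = 13.4 m/s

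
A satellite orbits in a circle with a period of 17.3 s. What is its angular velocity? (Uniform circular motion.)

ω = 2π/T = 2π/17.3 = 0.3632 rad/s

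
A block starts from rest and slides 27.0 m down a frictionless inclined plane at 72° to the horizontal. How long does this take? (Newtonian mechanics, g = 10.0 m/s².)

a = g sin(θ) = 10.0 × sin(72°) = 9.5106 m/s²
t = √(2d/a) = √(2 × 27.0 / 9.5106) = 2.38 s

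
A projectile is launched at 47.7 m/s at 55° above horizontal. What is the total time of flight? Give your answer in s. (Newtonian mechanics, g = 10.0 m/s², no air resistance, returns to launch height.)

T = 2 × v₀ × sin(θ) / g = 2 × 47.7 × sin(55°) / 10.0 = 2 × 47.7 × 0.819152 / 10.0 = 7.815 s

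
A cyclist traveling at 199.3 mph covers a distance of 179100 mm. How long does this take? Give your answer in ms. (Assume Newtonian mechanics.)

d = 179100 mm × 0.001 = 179.1 m
v = 199.3 mph × 0.44704 = 89.0951 m/s
t = d / v = 179.1 / 89.0951 = 2.01021 s
t = 2.01021 s / 0.001 = 2010 ms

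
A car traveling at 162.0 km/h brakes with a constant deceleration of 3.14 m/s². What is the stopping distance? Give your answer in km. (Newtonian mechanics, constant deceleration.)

v₀ = 162.0 km/h × 0.2777777777777778 = 45.0 m/s
d = v₀² / (2a) = 45.0² / (2 × 3.14) = 2025.0 / 6.28 = 322.452 m
d = 322.452 m / 1000.0 = 0.3225 km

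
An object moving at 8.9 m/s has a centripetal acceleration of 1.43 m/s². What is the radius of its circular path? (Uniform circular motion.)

r = v²/a_c = 8.9²/1.43 = 55.39 m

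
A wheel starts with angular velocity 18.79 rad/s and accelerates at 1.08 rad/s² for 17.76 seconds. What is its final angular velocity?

ω = ω₀ + αt = 18.79 + 1.08 × 17.76 = 37.97 rad/s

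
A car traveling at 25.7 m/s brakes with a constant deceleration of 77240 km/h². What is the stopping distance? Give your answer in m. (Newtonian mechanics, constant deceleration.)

a = 77240 km/h² × 7.716049382716049e-05 = 5.95988 m/s²
d = v₀² / (2a) = 25.7² / (2 × 5.95988) = 660.49 / 11.9198 = 55.41 m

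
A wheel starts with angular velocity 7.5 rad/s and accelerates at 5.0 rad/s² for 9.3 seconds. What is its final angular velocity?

ω = ω₀ + αt = 7.5 + 5.0 × 9.3 = 54.0 rad/s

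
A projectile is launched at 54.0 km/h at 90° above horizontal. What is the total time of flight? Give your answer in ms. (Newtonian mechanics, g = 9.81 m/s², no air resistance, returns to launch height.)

v₀ = 54.0 km/h × 0.2777777777777778 = 15.0 m/s
T = 2 × v₀ × sin(θ) / g = 2 × 15.0 × sin(90°) / 9.81 = 2 × 15.0 × 1.0 / 9.81 = 3.0581 s
T = 3.0581 s / 0.001 = 3058 ms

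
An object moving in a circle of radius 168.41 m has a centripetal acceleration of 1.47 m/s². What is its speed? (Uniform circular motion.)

v = √(a_c × r) = √(1.47 × 168.41) = 15.73 m/s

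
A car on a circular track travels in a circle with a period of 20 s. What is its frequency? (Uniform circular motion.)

f = 1/T = 1/20 = 0.05 Hz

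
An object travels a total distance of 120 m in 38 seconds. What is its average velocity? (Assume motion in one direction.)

v_avg = Δd / Δt = 120 / 38 = 3.16 m/s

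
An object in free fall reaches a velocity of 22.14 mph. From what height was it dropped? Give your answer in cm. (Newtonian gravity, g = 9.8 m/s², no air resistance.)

v = 22.14 mph × 0.44704 = 9.89747 m/s
h = v² / (2g) = 9.89747² / (2 × 9.8) = 4.99795 m
h = 4.99795 m / 0.01 = 499.8 cm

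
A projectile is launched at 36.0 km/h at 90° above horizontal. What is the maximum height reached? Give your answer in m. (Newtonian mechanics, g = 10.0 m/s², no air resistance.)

v₀ = 36.0 km/h × 0.2777777777777778 = 10.0 m/s
H = v₀² × sin²(θ) / (2g) = 10.0² × sin(90°)² / (2 × 10.0) = 100.0 × 1.0 / 20.0 = 5.0 m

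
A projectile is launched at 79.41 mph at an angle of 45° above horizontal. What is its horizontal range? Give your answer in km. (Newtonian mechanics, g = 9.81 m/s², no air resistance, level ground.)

v₀ = 79.41 mph × 0.44704 = 35.4994 m/s
R = v₀² × sin(2θ) / g = 35.4994² × sin(2 × 45°) / 9.81 = 1260.21 × 1.0 / 9.81 = 128.462 m
R = 128.462 m / 1000.0 = 0.1285 km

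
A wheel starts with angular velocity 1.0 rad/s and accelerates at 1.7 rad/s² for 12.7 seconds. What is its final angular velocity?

ω = ω₀ + αt = 1.0 + 1.7 × 12.7 = 22.59 rad/s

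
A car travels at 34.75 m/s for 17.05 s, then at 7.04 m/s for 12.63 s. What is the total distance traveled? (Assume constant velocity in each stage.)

d₁ = v₁t₁ = 34.75 × 17.05 = 592.4875 m
d₂ = v₂t₂ = 7.04 × 12.63 = 88.9152 m
d_total = 592.4875 + 88.9152 = 681.4 m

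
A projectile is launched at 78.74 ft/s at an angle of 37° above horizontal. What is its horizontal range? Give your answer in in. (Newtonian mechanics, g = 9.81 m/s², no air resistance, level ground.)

v₀ = 78.74 ft/s × 0.3048 = 24.0 m/s
R = v₀² × sin(2θ) / g = 24.0² × sin(2 × 37°) / 9.81 = 576.0 × 0.961262 / 9.81 = 56.4411 m
R = 56.4411 m / 0.0254 = 2222 in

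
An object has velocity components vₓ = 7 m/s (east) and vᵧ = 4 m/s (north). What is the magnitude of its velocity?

|v| = √(vₓ² + vᵧ²) = √(7² + 4²) = √(65) = 8.06 m/s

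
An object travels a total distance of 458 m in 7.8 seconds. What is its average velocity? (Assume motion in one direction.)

v_avg = Δd / Δt = 458 / 7.8 = 58.72 m/s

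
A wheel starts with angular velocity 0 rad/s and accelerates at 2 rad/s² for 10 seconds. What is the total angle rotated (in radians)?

θ = ω₀t + ½αt² = 0×10 + ½×2×10² = 100.0 rad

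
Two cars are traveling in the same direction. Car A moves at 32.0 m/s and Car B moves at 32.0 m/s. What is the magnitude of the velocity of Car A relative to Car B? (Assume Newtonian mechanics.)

v_rel = |v_A - v_B| = |32.0 - 32.0| = 0.0 m/s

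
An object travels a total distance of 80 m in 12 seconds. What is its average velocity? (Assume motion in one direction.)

v_avg = Δd / Δt = 80 / 12 = 6.67 m/s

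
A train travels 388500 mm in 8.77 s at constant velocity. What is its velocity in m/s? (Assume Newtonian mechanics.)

d = 388500 mm × 0.001 = 388.5 m
v = d / t = 388.5 / 8.77 = 44.3 m/s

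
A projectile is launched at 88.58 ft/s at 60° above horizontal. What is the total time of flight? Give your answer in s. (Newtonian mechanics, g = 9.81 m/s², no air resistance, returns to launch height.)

v₀ = 88.58 ft/s × 0.3048 = 26.9992 m/s
T = 2 × v₀ × sin(θ) / g = 2 × 26.9992 × sin(60°) / 9.81 = 2 × 26.9992 × 0.866025 / 9.81 = 4.767 s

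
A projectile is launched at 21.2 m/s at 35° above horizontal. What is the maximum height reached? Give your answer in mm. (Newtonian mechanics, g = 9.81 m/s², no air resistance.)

H = v₀² × sin²(θ) / (2g) = 21.2² × sin(35°)² / (2 × 9.81) = 449.44 × 0.32899 / 19.62 = 7.53625 m
H = 7.53625 m / 0.001 = 7536 mm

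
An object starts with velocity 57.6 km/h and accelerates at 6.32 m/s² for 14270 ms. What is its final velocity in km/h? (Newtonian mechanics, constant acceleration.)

v₀ = 57.6 km/h × 0.2777777777777778 = 16.0 m/s
t = 14270 ms × 0.001 = 14.27 s
v = v₀ + a × t = 16.0 + 6.32 × 14.27 = 106.186 m/s
v = 106.186 m/s / 0.2777777777777778 = 382.3 km/h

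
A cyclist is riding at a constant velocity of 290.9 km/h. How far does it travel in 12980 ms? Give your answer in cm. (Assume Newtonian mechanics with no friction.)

v = 290.9 km/h × 0.2777777777777778 = 80.8056 m/s
t = 12980 ms × 0.001 = 12.98 s
d = v × t = 80.8056 × 12.98 = 1048.86 m
d = 1048.86 m / 0.01 = 104900 cm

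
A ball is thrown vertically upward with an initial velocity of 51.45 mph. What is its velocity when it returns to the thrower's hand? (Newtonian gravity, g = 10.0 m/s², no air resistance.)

By conservation of energy (no air resistance), the ball returns to the throw height with the same speed as launch, but directed downward.
|v_ground| = v₀ = 51.45 mph
v_ground = 51.45 mph (downward)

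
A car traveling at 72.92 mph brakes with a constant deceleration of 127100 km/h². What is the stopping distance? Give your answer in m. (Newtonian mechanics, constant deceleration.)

v₀ = 72.92 mph × 0.44704 = 32.5982 m/s
a = 127100 km/h² × 7.716049382716049e-05 = 9.8071 m/s²
d = v₀² / (2a) = 32.5982² / (2 × 9.8071) = 1062.64 / 19.6142 = 54.18 m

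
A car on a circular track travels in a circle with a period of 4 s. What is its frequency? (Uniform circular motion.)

f = 1/T = 1/4 = 0.25 Hz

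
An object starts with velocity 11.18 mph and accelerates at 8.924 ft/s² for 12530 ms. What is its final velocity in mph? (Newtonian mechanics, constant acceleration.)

v₀ = 11.18 mph × 0.44704 = 4.99791 m/s
a = 8.924 ft/s² × 0.3048 = 2.72004 m/s²
t = 12530 ms × 0.001 = 12.53 s
v = v₀ + a × t = 4.99791 + 2.72004 × 12.53 = 39.08 m/s
v = 39.08 m/s / 0.44704 = 87.42 mph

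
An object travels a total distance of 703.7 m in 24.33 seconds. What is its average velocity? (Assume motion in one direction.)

v_avg = Δd / Δt = 703.7 / 24.33 = 28.92 m/s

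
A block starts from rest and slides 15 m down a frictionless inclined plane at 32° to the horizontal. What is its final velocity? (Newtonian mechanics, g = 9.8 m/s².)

a = g sin(θ) = 9.8 × sin(32°) = 5.1932 m/s²
v = √(2ad) = √(2 × 5.1932 × 15) = 12.48 m/s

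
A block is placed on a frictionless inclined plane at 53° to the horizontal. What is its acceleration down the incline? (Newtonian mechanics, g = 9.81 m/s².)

a = g sin(θ) = 9.81 × sin(53°) = 9.81 × 0.7986 = 7.83 m/s²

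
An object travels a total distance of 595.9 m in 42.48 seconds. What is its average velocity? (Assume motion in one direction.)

v_avg = Δd / Δt = 595.9 / 42.48 = 14.03 m/s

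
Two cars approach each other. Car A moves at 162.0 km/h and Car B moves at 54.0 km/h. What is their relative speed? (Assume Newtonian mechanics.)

v_rel = v_A + v_B = 162.0 + 54.0 = 216.0 km/h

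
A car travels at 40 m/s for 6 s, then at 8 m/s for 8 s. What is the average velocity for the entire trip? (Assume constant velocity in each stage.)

d₁ = v₁t₁ = 40 × 6 = 240 m
d₂ = v₂t₂ = 8 × 8 = 64 m
d_total = 304 m, t_total = 14 s
v_avg = d_total/t_total = 304/14 = 21.71 m/s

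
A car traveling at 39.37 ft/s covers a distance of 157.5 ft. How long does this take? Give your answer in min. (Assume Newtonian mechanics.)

d = 157.5 ft × 0.3048 = 48.006 m
v = 39.37 ft/s × 0.3048 = 11.99998 m/s
t = d / v = 48.006 / 11.99998 = 4.000507 s
t = 4.000507 s / 60.0 = 0.06668 min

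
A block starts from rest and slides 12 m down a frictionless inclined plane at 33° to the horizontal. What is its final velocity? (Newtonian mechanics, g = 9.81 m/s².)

a = g sin(θ) = 9.81 × sin(33°) = 5.3429 m/s²
v = √(2ad) = √(2 × 5.3429 × 12) = 11.32 m/s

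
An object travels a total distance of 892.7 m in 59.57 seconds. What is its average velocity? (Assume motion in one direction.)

v_avg = Δd / Δt = 892.7 / 59.57 = 14.99 m/s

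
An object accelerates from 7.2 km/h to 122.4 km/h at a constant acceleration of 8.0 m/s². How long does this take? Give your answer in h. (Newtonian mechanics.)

v₀ = 7.2 km/h × 0.2777777777777778 = 2.0 m/s
v = 122.4 km/h × 0.2777777777777778 = 34.0 m/s
t = (v - v₀) / a = (34.0 - 2.0) / 8.0 = 4.0 s
t = 4.0 s / 3600.0 = 0.001111 h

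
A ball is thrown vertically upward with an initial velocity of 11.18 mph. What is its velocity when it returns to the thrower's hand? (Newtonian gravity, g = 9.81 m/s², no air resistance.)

By conservation of energy (no air resistance), the ball returns to the throw height with the same speed as launch, but directed downward.
|v_ground| = v₀ = 11.18 mph
v_ground = 11.18 mph (downward)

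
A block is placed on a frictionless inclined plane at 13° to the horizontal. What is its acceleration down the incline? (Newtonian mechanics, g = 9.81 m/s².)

a = g sin(θ) = 9.81 × sin(13°) = 9.81 × 0.225 = 2.21 m/s²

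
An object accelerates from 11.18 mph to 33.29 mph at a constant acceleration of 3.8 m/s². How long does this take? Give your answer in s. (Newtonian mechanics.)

v₀ = 11.18 mph × 0.44704 = 4.99791 m/s
v = 33.29 mph × 0.44704 = 14.882 m/s
t = (v - v₀) / a = (14.882 - 4.99791) / 3.8 = 2.601 s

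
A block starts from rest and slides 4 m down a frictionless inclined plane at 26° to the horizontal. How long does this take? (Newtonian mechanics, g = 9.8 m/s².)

a = g sin(θ) = 9.8 × sin(26°) = 4.296 m/s²
t = √(2d/a) = √(2 × 4 / 4.296) = 1.36 s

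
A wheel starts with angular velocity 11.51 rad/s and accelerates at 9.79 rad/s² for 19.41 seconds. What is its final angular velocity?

ω = ω₀ + αt = 11.51 + 9.79 × 19.41 = 201.53 rad/s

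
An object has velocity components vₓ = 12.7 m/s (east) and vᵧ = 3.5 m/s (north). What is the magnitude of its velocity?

|v| = √(vₓ² + vᵧ²) = √(12.7² + 3.5²) = √(173.54) = 13.17 m/s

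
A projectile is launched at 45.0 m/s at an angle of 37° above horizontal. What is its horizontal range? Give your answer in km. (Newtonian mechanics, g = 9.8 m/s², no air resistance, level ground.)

R = v₀² × sin(2θ) / g = 45.0² × sin(2 × 37°) / 9.8 = 2025.0 × 0.961262 / 9.8 = 198.628 m
R = 198.628 m / 1000.0 = 0.1986 km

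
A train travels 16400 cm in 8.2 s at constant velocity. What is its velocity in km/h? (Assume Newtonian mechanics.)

d = 16400 cm × 0.01 = 164.0 m
v = d / t = 164.0 / 8.2 = 20.0 m/s
v = 20.0 m/s / 0.2777777777777778 = 72.0 km/h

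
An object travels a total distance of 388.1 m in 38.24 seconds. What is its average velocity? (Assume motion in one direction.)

v_avg = Δd / Δt = 388.1 / 38.24 = 10.15 m/s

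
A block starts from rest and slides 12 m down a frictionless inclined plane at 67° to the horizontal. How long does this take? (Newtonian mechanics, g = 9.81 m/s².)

a = g sin(θ) = 9.81 × sin(67°) = 9.0302 m/s²
t = √(2d/a) = √(2 × 12 / 9.0302) = 1.63 s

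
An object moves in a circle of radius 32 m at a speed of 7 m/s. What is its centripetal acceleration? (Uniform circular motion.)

a_c = v²/r = 7²/32 = 49/32 = 1.53 m/s²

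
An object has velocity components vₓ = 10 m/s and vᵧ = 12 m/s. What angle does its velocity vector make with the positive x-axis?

θ = arctan(vᵧ/vₓ) = arctan(12/10) = 50.19°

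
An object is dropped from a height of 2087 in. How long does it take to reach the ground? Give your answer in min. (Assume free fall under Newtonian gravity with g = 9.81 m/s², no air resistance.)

h = 2087 in × 0.0254 = 53.0098 m
t = √(2h/g) = √(2 × 53.0098 / 9.81) = 3.28745 s
t = 3.28745 s / 60.0 = 0.05479 min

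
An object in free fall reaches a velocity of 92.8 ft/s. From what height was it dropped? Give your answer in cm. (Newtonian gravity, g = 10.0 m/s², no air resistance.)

v = 92.8 ft/s × 0.3048 = 28.2854 m/s
h = v² / (2g) = 28.2854² / (2 × 10.0) = 40.0032 m
h = 40.0032 m / 0.01 = 4000 cm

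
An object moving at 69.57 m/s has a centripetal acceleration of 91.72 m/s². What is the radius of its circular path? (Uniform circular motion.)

r = v²/a_c = 69.57²/91.72 = 52.77 m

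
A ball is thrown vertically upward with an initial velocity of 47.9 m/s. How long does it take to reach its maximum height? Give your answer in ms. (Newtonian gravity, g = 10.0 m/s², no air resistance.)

t_up = v₀ / g = 47.9 / 10.0 = 4.79 s
t_up = 4.79 s / 0.001 = 4790 ms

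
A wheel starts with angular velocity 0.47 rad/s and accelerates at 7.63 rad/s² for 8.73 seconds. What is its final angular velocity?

ω = ω₀ + αt = 0.47 + 7.63 × 8.73 = 67.08 rad/s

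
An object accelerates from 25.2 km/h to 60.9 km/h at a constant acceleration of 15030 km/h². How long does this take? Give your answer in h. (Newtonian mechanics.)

v₀ = 25.2 km/h × 0.2777777777777778 = 7.0 m/s
v = 60.9 km/h × 0.2777777777777778 = 16.9167 m/s
a = 15030 km/h² × 7.716049382716049e-05 = 1.15972 m/s²
t = (v - v₀) / a = (16.9167 - 7.0) / 1.15972 = 8.55094 s
t = 8.55094 s / 3600.0 = 0.002375 h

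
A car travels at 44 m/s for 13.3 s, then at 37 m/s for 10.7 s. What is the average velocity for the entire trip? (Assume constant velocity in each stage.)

d₁ = v₁t₁ = 44 × 13.3 = 585.2 m
d₂ = v₂t₂ = 37 × 10.7 = 395.9 m
d_total = 981.1 m, t_total = 24.0 s
v_avg = d_total/t_total = 981.1/24.0 = 40.88 m/s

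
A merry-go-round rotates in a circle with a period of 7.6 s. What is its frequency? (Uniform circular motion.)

f = 1/T = 1/7.6 = 0.1316 Hz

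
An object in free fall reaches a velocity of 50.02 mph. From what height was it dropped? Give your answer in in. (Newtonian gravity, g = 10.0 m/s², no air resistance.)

v = 50.02 mph × 0.44704 = 22.3609 m/s
h = v² / (2g) = 22.3609² / (2 × 10.0) = 25.0005 m
h = 25.0005 m / 0.0254 = 984.3 in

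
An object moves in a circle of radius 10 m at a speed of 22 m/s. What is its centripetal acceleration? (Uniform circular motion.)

a_c = v²/r = 22²/10 = 484/10 = 48.4 m/s²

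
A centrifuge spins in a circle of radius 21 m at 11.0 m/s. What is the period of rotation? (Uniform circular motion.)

T = 2πr/v = 2π×21/11.0 = 12.0 s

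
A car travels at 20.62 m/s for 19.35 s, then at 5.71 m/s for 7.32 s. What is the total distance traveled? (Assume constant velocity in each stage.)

d₁ = v₁t₁ = 20.62 × 19.35 = 398.997 m
d₂ = v₂t₂ = 5.71 × 7.32 = 41.7972 m
d_total = 398.997 + 41.7972 = 440.79 m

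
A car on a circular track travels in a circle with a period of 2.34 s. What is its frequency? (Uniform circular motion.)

f = 1/T = 1/2.34 = 0.4274 Hz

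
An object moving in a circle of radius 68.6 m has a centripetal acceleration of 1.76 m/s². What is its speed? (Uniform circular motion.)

v = √(a_c × r) = √(1.76 × 68.6) = 10.99 m/s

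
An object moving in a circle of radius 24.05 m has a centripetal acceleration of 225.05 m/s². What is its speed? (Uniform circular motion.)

v = √(a_c × r) = √(225.05 × 24.05) = 73.57 m/s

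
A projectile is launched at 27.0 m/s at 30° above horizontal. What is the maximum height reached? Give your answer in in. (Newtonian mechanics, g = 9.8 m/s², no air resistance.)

H = v₀² × sin²(θ) / (2g) = 27.0² × sin(30°)² / (2 × 9.8) = 729.0 × 0.25 / 19.6 = 9.29847 m
H = 9.29847 m / 0.0254 = 366.1 in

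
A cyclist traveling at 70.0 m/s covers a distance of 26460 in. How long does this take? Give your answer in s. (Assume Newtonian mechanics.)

d = 26460 in × 0.0254 = 672.084 m
t = d / v = 672.084 / 70.0 = 9.601 s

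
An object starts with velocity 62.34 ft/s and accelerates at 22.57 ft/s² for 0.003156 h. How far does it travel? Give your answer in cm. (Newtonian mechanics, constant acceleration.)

v₀ = 62.34 ft/s × 0.3048 = 19.0012 m/s
a = 22.57 ft/s² × 0.3048 = 6.87934 m/s²
t = 0.003156 h × 3600.0 = 11.3616 s
d = v₀ × t + ½ × a × t² = 19.0012 × 11.3616 + 0.5 × 6.87934 × 11.3616² = 659.897 m
d = 659.897 m / 0.01 = 65990 cm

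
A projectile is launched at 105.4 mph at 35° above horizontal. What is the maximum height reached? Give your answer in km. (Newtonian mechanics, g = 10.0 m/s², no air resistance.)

v₀ = 105.4 mph × 0.44704 = 47.118 m/s
H = v₀² × sin²(θ) / (2g) = 47.118² × sin(35°)² / (2 × 10.0) = 2220.11 × 0.32899 / 20.0 = 36.5197 m
H = 36.5197 m / 1000.0 = 0.03652 km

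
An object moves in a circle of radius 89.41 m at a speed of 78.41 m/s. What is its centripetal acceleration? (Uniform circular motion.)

a_c = v²/r = 78.41²/89.41 = 6148.1281/89.41 = 68.76 m/s²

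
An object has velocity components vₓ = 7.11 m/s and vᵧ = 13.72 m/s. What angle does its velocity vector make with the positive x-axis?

θ = arctan(vᵧ/vₓ) = arctan(13.72/7.11) = 62.61°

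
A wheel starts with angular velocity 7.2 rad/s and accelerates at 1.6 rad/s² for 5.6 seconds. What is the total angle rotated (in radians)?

θ = ω₀t + ½αt² = 7.2×5.6 + ½×1.6×5.6² = 65.41 rad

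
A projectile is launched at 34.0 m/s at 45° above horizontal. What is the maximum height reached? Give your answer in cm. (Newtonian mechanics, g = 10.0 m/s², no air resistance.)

H = v₀² × sin²(θ) / (2g) = 34.0² × sin(45°)² / (2 × 10.0) = 1156.0 × 0.5 / 20.0 = 28.9 m
H = 28.9 m / 0.01 = 2890 cm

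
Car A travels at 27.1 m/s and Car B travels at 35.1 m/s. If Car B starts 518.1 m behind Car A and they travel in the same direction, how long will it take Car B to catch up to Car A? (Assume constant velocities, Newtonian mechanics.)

Relative speed: v_rel = 35.1 - 27.1 = 8.0 m/s
Time to catch: t = d₀/v_rel = 518.1/8.0 = 64.76 s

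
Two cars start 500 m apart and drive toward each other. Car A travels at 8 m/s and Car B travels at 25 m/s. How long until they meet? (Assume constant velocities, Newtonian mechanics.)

Combined speed: v_combined = 8 + 25 = 33 m/s
Time to meet: t = d/v_combined = 500/33 = 15.15 s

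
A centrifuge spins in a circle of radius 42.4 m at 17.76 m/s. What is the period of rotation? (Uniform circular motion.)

T = 2πr/v = 2π×42.4/17.76 = 15.0 s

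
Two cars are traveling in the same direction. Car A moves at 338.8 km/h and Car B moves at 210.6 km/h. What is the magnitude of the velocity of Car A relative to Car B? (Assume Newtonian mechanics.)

v_rel = |v_A - v_B| = |338.8 - 210.6| = 128.2 km/h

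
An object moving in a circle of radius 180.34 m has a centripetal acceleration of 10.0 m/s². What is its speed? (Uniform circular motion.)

v = √(a_c × r) = √(10.0 × 180.34) = 42.47 m/s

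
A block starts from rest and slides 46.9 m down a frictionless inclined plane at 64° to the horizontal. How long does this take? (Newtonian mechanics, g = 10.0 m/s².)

a = g sin(θ) = 10.0 × sin(64°) = 8.9879 m/s²
t = √(2d/a) = √(2 × 46.9 / 8.9879) = 3.23 s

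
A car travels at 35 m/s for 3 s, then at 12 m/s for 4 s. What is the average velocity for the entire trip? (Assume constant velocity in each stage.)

d₁ = v₁t₁ = 35 × 3 = 105 m
d₂ = v₂t₂ = 12 × 4 = 48 m
d_total = 153 m, t_total = 7 s
v_avg = d_total/t_total = 153/7 = 21.86 m/s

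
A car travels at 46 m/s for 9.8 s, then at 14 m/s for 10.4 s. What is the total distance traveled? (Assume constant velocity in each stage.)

d₁ = v₁t₁ = 46 × 9.8 = 450.8 m
d₂ = v₂t₂ = 14 × 10.4 = 145.6 m
d_total = 450.8 + 145.6 = 596.4 m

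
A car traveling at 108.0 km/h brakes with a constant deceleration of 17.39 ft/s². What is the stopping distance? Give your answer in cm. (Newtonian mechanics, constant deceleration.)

v₀ = 108.0 km/h × 0.2777777777777778 = 30.0 m/s
a = 17.39 ft/s² × 0.3048 = 5.30047 m/s²
d = v₀² / (2a) = 30.0² / (2 × 5.30047) = 900.0 / 10.6009 = 84.8985 m
d = 84.8985 m / 0.01 = 8490 cm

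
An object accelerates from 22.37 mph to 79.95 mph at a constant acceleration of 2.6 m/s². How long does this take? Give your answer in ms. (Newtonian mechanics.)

v₀ = 22.37 mph × 0.44704 = 10.0003 m/s
v = 79.95 mph × 0.44704 = 35.7408 m/s
t = (v - v₀) / a = (35.7408 - 10.0003) / 2.6 = 9.90019 s
t = 9.90019 s / 0.001 = 9900 ms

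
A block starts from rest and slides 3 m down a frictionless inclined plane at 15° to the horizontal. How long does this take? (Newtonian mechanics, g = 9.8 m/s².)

a = g sin(θ) = 9.8 × sin(15°) = 2.5364 m/s²
t = √(2d/a) = √(2 × 3 / 2.5364) = 1.54 s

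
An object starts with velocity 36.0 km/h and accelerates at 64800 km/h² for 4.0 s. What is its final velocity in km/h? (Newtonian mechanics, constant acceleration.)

v₀ = 36.0 km/h × 0.2777777777777778 = 10.0 m/s
a = 64800 km/h² × 7.716049382716049e-05 = 5.0 m/s²
v = v₀ + a × t = 10.0 + 5.0 × 4.0 = 30.0 m/s
v = 30.0 m/s / 0.2777777777777778 = 108.0 km/h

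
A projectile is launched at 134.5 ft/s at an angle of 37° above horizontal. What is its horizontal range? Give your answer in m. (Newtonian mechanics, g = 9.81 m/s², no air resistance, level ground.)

v₀ = 134.5 ft/s × 0.3048 = 40.9956 m/s
R = v₀² × sin(2θ) / g = 40.9956² × sin(2 × 37°) / 9.81 = 1680.64 × 0.961262 / 9.81 = 164.7 m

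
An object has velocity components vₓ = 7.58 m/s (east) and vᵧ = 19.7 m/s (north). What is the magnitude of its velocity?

|v| = √(vₓ² + vᵧ²) = √(7.58² + 19.7²) = √(445.5464) = 21.11 m/s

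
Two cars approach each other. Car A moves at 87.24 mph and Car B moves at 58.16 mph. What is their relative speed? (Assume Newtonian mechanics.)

v_rel = v_A + v_B = 87.24 + 58.16 = 145.4 mph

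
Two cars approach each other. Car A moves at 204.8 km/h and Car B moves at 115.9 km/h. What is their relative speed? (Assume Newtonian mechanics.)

v_rel = v_A + v_B = 204.8 + 115.9 = 320.7 km/h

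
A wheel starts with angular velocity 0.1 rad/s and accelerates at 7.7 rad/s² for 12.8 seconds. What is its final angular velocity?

ω = ω₀ + αt = 0.1 + 7.7 × 12.8 = 98.66 rad/s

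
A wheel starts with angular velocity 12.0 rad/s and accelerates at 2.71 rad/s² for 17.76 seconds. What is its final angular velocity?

ω = ω₀ + αt = 12.0 + 2.71 × 17.76 = 60.13 rad/s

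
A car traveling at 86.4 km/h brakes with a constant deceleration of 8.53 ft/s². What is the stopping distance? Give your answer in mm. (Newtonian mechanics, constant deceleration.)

v₀ = 86.4 km/h × 0.2777777777777778 = 24.0 m/s
a = 8.53 ft/s² × 0.3048 = 2.59994 m/s²
d = v₀² / (2a) = 24.0² / (2 × 2.59994) = 576.0 / 5.19988 = 110.772 m
d = 110.772 m / 0.001 = 110800 mm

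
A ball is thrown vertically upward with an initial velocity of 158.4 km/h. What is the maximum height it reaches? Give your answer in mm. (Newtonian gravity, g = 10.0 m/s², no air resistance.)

v₀ = 158.4 km/h × 0.2777777777777778 = 44.0 m/s
h_max = v₀² / (2g) = 44.0² / (2 × 10.0) = 1936.0 / 20.0 = 96.8 m
h_max = 96.8 m / 0.001 = 96800 mm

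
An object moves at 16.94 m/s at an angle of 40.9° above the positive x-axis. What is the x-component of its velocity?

vₓ = v cos(θ) = 16.94 × cos(40.9°) = 12.8 m/s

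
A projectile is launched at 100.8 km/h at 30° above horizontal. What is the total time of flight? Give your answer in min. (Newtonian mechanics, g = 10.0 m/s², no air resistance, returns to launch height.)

v₀ = 100.8 km/h × 0.2777777777777778 = 28.0 m/s
T = 2 × v₀ × sin(θ) / g = 2 × 28.0 × sin(30°) / 10.0 = 2 × 28.0 × 0.5 / 10.0 = 2.8 s
T = 2.8 s / 60.0 = 0.04667 min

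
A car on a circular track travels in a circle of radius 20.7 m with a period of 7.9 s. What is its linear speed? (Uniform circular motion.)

v = 2πr/T = 2π×20.7/7.9 = 16.46 m/s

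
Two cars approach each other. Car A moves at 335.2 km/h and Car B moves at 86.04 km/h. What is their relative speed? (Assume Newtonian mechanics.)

v_rel = v_A + v_B = 335.2 + 86.04 = 421.24 km/h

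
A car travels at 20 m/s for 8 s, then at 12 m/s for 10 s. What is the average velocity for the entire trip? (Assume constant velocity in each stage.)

d₁ = v₁t₁ = 20 × 8 = 160 m
d₂ = v₂t₂ = 12 × 10 = 120 m
d_total = 280 m, t_total = 18 s
v_avg = d_total/t_total = 280/18 = 15.56 m/s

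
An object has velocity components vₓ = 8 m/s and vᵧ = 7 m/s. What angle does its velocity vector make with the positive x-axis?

θ = arctan(vᵧ/vₓ) = arctan(7/8) = 41.19°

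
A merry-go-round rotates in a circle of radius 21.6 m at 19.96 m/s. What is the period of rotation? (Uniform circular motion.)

T = 2πr/v = 2π×21.6/19.96 = 6.8 s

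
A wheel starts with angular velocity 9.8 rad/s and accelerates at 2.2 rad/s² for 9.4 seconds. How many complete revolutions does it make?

θ = ω₀t + ½αt² = 9.8×9.4 + ½×2.2×9.4² = 189.316 rad
Total revolutions = θ/(2π) = 189.316/(2π) = 30.13
Complete revolutions = ⌊30.13⌋ = 30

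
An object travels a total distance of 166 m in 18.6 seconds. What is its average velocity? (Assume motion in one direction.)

v_avg = Δd / Δt = 166 / 18.6 = 8.92 m/s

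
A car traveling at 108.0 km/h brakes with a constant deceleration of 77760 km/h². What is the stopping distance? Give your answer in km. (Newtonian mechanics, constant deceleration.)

v₀ = 108.0 km/h × 0.2777777777777778 = 30.0 m/s
a = 77760 km/h² × 7.716049382716049e-05 = 6.0 m/s²
d = v₀² / (2a) = 30.0² / (2 × 6.0) = 900.0 / 12.0 = 75.0 m
d = 75.0 m / 1000.0 = 0.075 km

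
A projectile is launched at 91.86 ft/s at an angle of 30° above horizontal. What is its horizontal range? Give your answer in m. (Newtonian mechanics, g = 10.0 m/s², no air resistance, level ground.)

v₀ = 91.86 ft/s × 0.3048 = 27.9989 m/s
R = v₀² × sin(2θ) / g = 27.9989² × sin(2 × 30°) / 10.0 = 783.938 × 0.866025 / 10.0 = 67.89 m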